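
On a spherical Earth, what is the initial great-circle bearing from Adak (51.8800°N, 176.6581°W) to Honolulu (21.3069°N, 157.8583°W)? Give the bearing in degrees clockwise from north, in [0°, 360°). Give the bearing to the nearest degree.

Δλ = -157.8583 − -176.6581 = 18.7998°.
θ = atan2( sin Δλ · cos φ₂ , cos φ₁ · sin φ₂ − sin φ₁ · cos φ₂ · cos Δλ )
  = atan2(0.30023, -0.46953) = 147.404° → normalised to [0°, 360°): 147.404°.

147°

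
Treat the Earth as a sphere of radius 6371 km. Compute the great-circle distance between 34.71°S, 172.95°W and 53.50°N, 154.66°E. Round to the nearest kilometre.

Δλ = 154.66 − -172.95 = 327.61°; wrapped into (−180°, 180°]: -32.39°.
Δφ = 53.50 − -34.71 = 88.21°.
a = sin²(Δφ/2) + cos φ₁ · cos φ₂ · sin²(Δλ/2) = 0.522419.
c = 2·atan2(√a, √(1−a)) = 1.61565 rad → d = 6371·c ≈ 10293.30 km.

10293 km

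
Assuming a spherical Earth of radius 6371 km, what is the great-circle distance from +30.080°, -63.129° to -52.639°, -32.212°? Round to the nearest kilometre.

9675 km

Δλ = -32.212 − -63.129 = 30.917°.
Δφ = -52.639 − 30.080 = -82.719°.
a = sin²(Δφ/2) + cos φ₁ · cos φ₂ · sin²(Δλ/2) = 0.473938.
c = 2·atan2(√a, √(1−a)) = 1.51865 rad → d = 6371·c ≈ 9675.31 km.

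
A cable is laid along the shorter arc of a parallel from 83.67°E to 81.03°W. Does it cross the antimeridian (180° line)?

Signed shortest Δλ = ((-81.03 − 83.67 + 180) mod 360) − 180 = -164.7°.
Going west by 164.7° from +83.67° reaches -81.03° without touching 180°.

No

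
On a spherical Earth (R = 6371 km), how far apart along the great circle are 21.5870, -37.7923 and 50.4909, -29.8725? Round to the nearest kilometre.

3288 km

Δλ = -29.8725 − -37.7923 = 7.9198°.
Δφ = 50.4909 − 21.5870 = 28.9039°.
a = sin²(Δφ/2) + cos φ₁ · cos φ₂ · sin²(Δλ/2) = 0.065105.
c = 2·atan2(√a, √(1−a)) = 0.51602 rad → d = 6371·c ≈ 3287.57 km.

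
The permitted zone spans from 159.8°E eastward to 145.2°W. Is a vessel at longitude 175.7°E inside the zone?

Yes

Band width going east from +159.8° to -145.2°: ((-145.2 − 159.8) mod 360) = 55.0°.
Offset of +175.7° east of the west edge: ((175.7 − 159.8) mod 360) = 15.9°.
15.9° ≤ 55.0° ⇒ inside.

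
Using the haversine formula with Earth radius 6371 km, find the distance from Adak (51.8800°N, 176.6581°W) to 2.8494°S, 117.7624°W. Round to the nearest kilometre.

Δλ = -117.7624 − -176.6581 = 58.8957°.
Δφ = -2.8494 − 51.8800 = -54.7294°.
a = sin²(Δφ/2) + cos φ₁ · cos φ₂ · sin²(Δλ/2) = 0.360301.
c = 2·atan2(√a, √(1−a)) = 1.28763 rad → d = 6371·c ≈ 8203.48 km.

8203 km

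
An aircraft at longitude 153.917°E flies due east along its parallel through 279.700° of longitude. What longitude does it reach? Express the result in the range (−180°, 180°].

73.617°E

Start at +153.917°; shift +279.700° → +433.617°.
+433.617° lies outside (−180°, 180°]; subtract 360° → +73.617°.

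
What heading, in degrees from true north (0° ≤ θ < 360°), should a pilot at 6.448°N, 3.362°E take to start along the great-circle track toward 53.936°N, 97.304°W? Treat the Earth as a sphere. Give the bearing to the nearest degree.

325°

Δλ = -97.304 − 3.362 = -100.666°.
θ = atan2( sin Δλ · cos φ₂ , cos φ₁ · sin φ₂ − sin φ₁ · cos φ₂ · cos Δλ )
  = atan2(-0.57852, 0.81548) = -35.353° → normalised to [0°, 360°): 324.647°.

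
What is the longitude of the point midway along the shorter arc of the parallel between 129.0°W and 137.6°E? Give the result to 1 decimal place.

175.7°W

Signed shortest Δλ from -129.0° to +137.6° is -93.4°.
Midpoint longitude = -129.0° + (-93.4°)/2 = -129.0° − 46.7° = -175.7°.
(The naïve average (-129.0 + +137.6)/2 = 4.3° is on the wrong side of the globe.)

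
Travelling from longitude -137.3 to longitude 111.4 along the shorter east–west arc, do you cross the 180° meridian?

Naïve |111.4 − -137.3| = 248.7° > 180°, so the shorter arc goes the other way round — across 180°.
Signed shortest Δλ = ((111.4 − -137.3 + 180) mod 360) − 180 = -111.3°.
Going west by 111.3° from -137.3° passes through 180° before reaching +111.4°.

Yes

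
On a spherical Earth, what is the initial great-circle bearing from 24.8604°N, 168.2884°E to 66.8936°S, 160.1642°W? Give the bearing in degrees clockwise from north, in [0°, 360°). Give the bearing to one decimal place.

Δλ = -160.1642 − 168.2884 = -328.4526°; wrapped into (−180°, 180°]: 31.5474°.
θ = atan2( sin Δλ · cos φ₂ , cos φ₁ · sin φ₂ − sin φ₁ · cos φ₂ · cos Δλ )
  = atan2(0.20533, -0.97515) = 168.110° → normalised to [0°, 360°): 168.110°.

168.1°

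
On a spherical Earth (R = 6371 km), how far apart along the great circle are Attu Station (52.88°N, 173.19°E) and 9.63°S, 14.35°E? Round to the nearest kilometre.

Δλ = 14.35 − 173.19 = -158.84°.
Δφ = -9.63 − 52.88 = -62.51°.
a = sin²(Δφ/2) + cos φ₁ · cos φ₂ · sin²(Δλ/2) = 0.844127.
c = 2·atan2(√a, √(1−a)) = 2.32988 rad → d = 6371·c ≈ 14843.65 km.

14844 km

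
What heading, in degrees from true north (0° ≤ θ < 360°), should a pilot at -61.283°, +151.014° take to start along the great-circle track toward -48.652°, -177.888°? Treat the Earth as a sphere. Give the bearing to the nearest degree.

Δλ = -177.888 − 151.014 = -328.902°; wrapped into (−180°, 180°]: 31.098°.
θ = atan2( sin Δλ · cos φ₂ , cos φ₁ · sin φ₂ − sin φ₁ · cos φ₂ · cos Δλ )
  = atan2(0.34122, 0.13541) = 68.355° → normalised to [0°, 360°): 68.355°.

68°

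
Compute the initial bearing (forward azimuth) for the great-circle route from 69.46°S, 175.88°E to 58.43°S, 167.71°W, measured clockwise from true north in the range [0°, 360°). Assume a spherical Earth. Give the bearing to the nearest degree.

41°

Δλ = -167.71 − 175.88 = -343.59°; wrapped into (−180°, 180°]: 16.41°.
θ = atan2( sin Δλ · cos φ₂ , cos φ₁ · sin φ₂ − sin φ₁ · cos φ₂ · cos Δλ )
  = atan2(0.14790, 0.17135) = 40.800° → normalised to [0°, 360°): 40.800°.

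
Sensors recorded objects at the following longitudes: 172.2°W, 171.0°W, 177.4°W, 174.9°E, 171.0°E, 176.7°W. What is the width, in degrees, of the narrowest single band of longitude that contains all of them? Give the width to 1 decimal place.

Sort the longitudes: -177.4°, -176.7°, -172.2°, -171.0°, +171.0°, +174.9°.
Eastward gaps between consecutive values (wrapping around): 0.7°, 4.5°, 1.2°, 342.0°, 3.9°, 7.7°.
Largest gap = 342.0° ⇒ minimal covering band is its complement: 360° − 342.0° = 18.0°.
Band runs from +171.0° eastward to -171.0°, crossing the antimeridian.

18.0°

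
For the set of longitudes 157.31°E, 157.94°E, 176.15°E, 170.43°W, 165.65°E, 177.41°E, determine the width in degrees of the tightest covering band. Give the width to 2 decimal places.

Sort the longitudes: -170.43°, +157.31°, +157.94°, +165.65°, +176.15°, +177.41°.
Eastward gaps between consecutive values (wrapping around): 327.74°, 0.63°, 7.71°, 10.50°, 1.26°, 12.16°.
Largest gap = 327.74° ⇒ minimal covering band is its complement: 360° − 327.74° = 32.26°.
Band runs from +157.31° eastward to -170.43°, crossing the antimeridian.

32.26°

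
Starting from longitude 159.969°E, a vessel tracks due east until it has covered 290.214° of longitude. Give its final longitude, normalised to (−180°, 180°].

Start at +159.969°; shift +290.214° → +450.183°.
+450.183° lies outside (−180°, 180°]; subtract 360° → +90.183°.

90.183°E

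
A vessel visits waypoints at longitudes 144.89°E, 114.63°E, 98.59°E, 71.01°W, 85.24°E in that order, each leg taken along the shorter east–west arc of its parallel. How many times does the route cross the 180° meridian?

Leg 1: +144.89° → +114.63°, shortest Δλ = -30.26° (west) — does not cross 180°.
Leg 2: +114.63° → +98.59°, shortest Δλ = -16.04° (west) — does not cross 180°.
Leg 3: +98.59° → -71.01°, shortest Δλ = -169.6° (west) — does not cross 180°.
Leg 4: -71.01° → +85.24°, shortest Δλ = 156.25° (east) — does not cross 180°.
Total crossings: 0.

0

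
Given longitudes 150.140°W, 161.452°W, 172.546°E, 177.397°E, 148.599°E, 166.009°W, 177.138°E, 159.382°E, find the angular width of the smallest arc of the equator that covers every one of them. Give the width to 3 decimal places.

61.261°

Sort the longitudes: -166.009°, -161.452°, -150.140°, +148.599°, +159.382°, +172.546°, +177.138°, +177.397°.
Eastward gaps between consecutive values (wrapping around): 4.557°, 11.312°, 298.739°, 10.783°, 13.164°, 4.592°, 0.259°, 16.594°.
Largest gap = 298.739° ⇒ minimal covering band is its complement: 360° − 298.739° = 61.261°.
Band runs from +148.599° eastward to -150.140°, crossing the antimeridian.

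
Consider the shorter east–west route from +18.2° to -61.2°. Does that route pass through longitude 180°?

No

Signed shortest Δλ = ((-61.2 − 18.2 + 180) mod 360) − 180 = -79.4°.
Going west by 79.4° from +18.2° reaches -61.2° without touching 180°.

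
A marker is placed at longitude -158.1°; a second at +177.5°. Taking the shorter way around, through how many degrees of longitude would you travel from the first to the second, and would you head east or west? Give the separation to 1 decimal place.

24.4° west

Raw difference: 177.5 − -158.1 = 335.6°.
Normalise into (−180°, 180°]: 335.6° − 360° = -24.4°.
Negative ⇒ the second point lies to the west; separation 24.4°.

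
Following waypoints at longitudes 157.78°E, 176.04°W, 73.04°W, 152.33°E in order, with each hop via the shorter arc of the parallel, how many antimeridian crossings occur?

2

Leg 1: +157.78° → -176.04°, shortest Δλ = 26.18° (east) — crosses 180°.
Leg 2: -176.04° → -73.04°, shortest Δλ = 103.0° (east) — does not cross 180°.
Leg 3: -73.04° → +152.33°, shortest Δλ = -134.63° (west) — crosses 180°.
Total crossings: 2.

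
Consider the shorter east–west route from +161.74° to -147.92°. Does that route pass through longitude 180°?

Naïve |-147.92 − 161.74| = 309.66° > 180°, so the shorter arc goes the other way round — across 180°.
Signed shortest Δλ = ((-147.92 − 161.74 + 180) mod 360) − 180 = 50.34°.
Going east by 50.34° from +161.74° passes through 180° before reaching -147.92°.

Yes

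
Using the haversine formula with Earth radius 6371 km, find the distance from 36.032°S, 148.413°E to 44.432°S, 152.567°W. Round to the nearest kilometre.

4986 km

Δλ = -152.567 − 148.413 = -300.980°; wrapped into (−180°, 180°]: 59.020°.
Δφ = -44.432 − -36.032 = -8.400°.
a = sin²(Δφ/2) + cos φ₁ · cos φ₂ · sin²(Δλ/2) = 0.145476.
c = 2·atan2(√a, √(1−a)) = 0.78265 rad → d = 6371·c ≈ 4986.25 km.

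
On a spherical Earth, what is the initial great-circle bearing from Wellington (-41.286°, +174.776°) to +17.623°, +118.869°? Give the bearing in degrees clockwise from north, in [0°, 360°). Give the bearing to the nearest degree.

306°

Δλ = 118.869 − 174.776 = -55.907°.
θ = atan2( sin Δλ · cos φ₂ , cos φ₁ · sin φ₂ − sin φ₁ · cos φ₂ · cos Δλ )
  = atan2(-0.78926, 0.57999) = -53.690° → normalised to [0°, 360°): 306.310°.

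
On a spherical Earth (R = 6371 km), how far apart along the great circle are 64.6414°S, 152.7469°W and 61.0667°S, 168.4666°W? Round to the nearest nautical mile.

479 nmi

Δλ = -168.4666 − -152.7469 = -15.7197°.
Δφ = -61.0667 − -64.6414 = 3.5747°.
a = sin²(Δφ/2) + cos φ₁ · cos φ₂ · sin²(Δλ/2) = 0.004848.
c = 2·atan2(√a, √(1−a)) = 0.13936 rad → d = 6371·c ≈ 887.88 km ≈ 479.41 nmi.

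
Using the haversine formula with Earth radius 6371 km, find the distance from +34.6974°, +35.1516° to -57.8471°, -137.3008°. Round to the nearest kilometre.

Δλ = -137.3008 − 35.1516 = -172.4524°.
Δφ = -57.8471 − 34.6974 = -92.5445°.
a = sin²(Δφ/2) + cos φ₁ · cos φ₂ · sin²(Δλ/2) = 0.957845.
c = 2·atan2(√a, √(1−a)) = 2.72802 rad → d = 6371·c ≈ 17380.20 km.

17380 km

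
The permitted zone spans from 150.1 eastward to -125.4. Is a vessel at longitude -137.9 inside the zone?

Band width going east from +150.1° to -125.4°: ((-125.4 − 150.1) mod 360) = 84.5°.
Offset of -137.9° east of the west edge: ((-137.9 − 150.1) mod 360) = 72.0°.
72.0° ≤ 84.5° ⇒ inside.

Yes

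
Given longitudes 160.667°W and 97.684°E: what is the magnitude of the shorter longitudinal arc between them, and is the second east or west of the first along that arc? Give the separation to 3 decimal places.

Raw difference: 97.684 − -160.667 = 258.351°.
Normalise into (−180°, 180°]: 258.351° − 360° = -101.649°.
Negative ⇒ the second point lies to the west; separation 101.649°.

101.649° west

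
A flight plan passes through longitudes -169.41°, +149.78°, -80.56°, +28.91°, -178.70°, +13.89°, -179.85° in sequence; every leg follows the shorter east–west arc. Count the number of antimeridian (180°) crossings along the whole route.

5

Leg 1: -169.41° → +149.78°, shortest Δλ = -40.81° (west) — crosses 180°.
Leg 2: +149.78° → -80.56°, shortest Δλ = 129.66° (east) — crosses 180°.
Leg 3: -80.56° → +28.91°, shortest Δλ = 109.47° (east) — does not cross 180°.
Leg 4: +28.91° → -178.70°, shortest Δλ = 152.39° (east) — crosses 180°.
Leg 5: -178.70° → +13.89°, shortest Δλ = -167.41° (west) — crosses 180°.
Leg 6: +13.89° → -179.85°, shortest Δλ = 166.26° (east) — crosses 180°.
Total crossings: 5.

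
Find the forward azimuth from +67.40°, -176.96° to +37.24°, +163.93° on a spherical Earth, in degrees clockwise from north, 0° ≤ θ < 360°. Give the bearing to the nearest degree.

Δλ = 163.93 − -176.96 = 340.89°; wrapped into (−180°, 180°]: -19.11°.
θ = atan2( sin Δλ · cos φ₂ , cos φ₁ · sin φ₂ − sin φ₁ · cos φ₂ · cos Δλ )
  = atan2(-0.26063, -0.46191) = -150.566° → normalised to [0°, 360°): 209.434°.

209°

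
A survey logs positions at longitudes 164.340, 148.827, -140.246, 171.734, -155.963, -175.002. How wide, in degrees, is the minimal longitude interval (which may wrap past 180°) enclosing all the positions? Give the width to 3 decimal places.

Sort the longitudes: -175.002°, -155.963°, -140.246°, +148.827°, +164.340°, +171.734°.
Eastward gaps between consecutive values (wrapping around): 19.039°, 15.717°, 289.073°, 15.513°, 7.394°, 13.264°.
Largest gap = 289.073° ⇒ minimal covering band is its complement: 360° − 289.073° = 70.927°.
Band runs from +148.827° eastward to -140.246°, crossing the antimeridian.

70.927°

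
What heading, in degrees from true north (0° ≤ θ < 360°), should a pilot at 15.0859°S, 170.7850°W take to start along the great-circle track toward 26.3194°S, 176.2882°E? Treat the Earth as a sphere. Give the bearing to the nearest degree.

225°

Δλ = 176.2882 − -170.7850 = 347.0732°; wrapped into (−180°, 180°]: -12.9268°.
θ = atan2( sin Δλ · cos φ₂ , cos φ₁ · sin φ₂ − sin φ₁ · cos φ₂ · cos Δλ )
  = atan2(-0.20052, -0.20072) = -135.029° → normalised to [0°, 360°): 224.971°.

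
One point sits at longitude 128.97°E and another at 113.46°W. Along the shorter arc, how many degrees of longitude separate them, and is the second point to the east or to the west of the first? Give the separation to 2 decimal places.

Raw difference: -113.46 − 128.97 = -242.43°.
Normalise into (−180°, 180°]: -242.43° + 360° = 117.57°.
Positive ⇒ the second point lies to the east; separation 117.57°.

117.57° east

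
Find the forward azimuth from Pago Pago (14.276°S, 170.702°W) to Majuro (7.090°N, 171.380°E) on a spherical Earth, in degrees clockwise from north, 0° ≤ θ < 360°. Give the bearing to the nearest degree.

Δλ = 171.380 − -170.702 = 342.082°; wrapped into (−180°, 180°]: -17.918°.
θ = atan2( sin Δλ · cos φ₂ , cos φ₁ · sin φ₂ − sin φ₁ · cos φ₂ · cos Δλ )
  = atan2(-0.30530, 0.35246) = -40.900° → normalised to [0°, 360°): 319.100°.

319°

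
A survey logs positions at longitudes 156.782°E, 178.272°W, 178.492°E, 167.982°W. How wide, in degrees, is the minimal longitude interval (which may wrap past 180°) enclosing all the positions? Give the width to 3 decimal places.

35.236°

Sort the longitudes: -178.272°, -167.982°, +156.782°, +178.492°.
Eastward gaps between consecutive values (wrapping around): 10.290°, 324.764°, 21.710°, 3.236°.
Largest gap = 324.764° ⇒ minimal covering band is its complement: 360° − 324.764° = 35.236°.
Band runs from +156.782° eastward to -167.982°, crossing the antimeridian.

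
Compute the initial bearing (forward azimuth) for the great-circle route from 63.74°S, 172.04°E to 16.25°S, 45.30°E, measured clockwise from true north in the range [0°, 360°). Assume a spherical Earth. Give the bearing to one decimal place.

230.3°

Δλ = 45.30 − 172.04 = -126.74°.
θ = atan2( sin Δλ · cos φ₂ , cos φ₁ · sin φ₂ − sin φ₁ · cos φ₂ · cos Δλ )
  = atan2(-0.76934, -0.63883) = -129.705° → normalised to [0°, 360°): 230.295°.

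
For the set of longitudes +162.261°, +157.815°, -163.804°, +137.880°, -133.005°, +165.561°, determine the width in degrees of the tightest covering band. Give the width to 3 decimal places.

89.115°

Sort the longitudes: -163.804°, -133.005°, +137.880°, +157.815°, +162.261°, +165.561°.
Eastward gaps between consecutive values (wrapping around): 30.799°, 270.885°, 19.935°, 4.446°, 3.300°, 30.635°.
Largest gap = 270.885° ⇒ minimal covering band is its complement: 360° − 270.885° = 89.115°.
Band runs from +137.880° eastward to -133.005°, crossing the antimeridian.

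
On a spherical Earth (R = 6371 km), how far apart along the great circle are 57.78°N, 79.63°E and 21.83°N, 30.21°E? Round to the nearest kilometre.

Δλ = 30.21 − 79.63 = -49.42°.
Δφ = 21.83 − 57.78 = -35.95°.
a = sin²(Δφ/2) + cos φ₁ · cos φ₂ · sin²(Δλ/2) = 0.181723.
c = 2·atan2(√a, √(1−a)) = 0.88078 rad → d = 6371·c ≈ 5611.42 km.

5611 km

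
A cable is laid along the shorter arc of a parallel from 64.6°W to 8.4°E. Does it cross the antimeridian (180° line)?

Signed shortest Δλ = ((8.4 − -64.6 + 180) mod 360) − 180 = 73.0°.
Going east by 73.0° from -64.6° reaches +8.4° without touching 180°.

No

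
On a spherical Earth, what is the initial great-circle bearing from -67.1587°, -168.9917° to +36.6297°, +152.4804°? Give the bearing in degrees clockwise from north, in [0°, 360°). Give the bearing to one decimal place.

Δλ = 152.4804 − -168.9917 = 321.4721°; wrapped into (−180°, 180°]: -38.5279°.
θ = atan2( sin Δλ · cos φ₂ , cos φ₁ · sin φ₂ − sin φ₁ · cos φ₂ · cos Δλ )
  = atan2(-0.49988, 0.81018) = -31.674° → normalised to [0°, 360°): 328.326°.

328.3°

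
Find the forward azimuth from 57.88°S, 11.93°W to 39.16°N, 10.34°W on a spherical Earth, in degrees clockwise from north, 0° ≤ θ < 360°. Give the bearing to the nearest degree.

1°

Δλ = -10.34 − -11.93 = 1.59°.
θ = atan2( sin Δλ · cos φ₂ , cos φ₁ · sin φ₂ − sin φ₁ · cos φ₂ · cos Δλ )
  = atan2(0.02151, 0.99221) = 1.242° → normalised to [0°, 360°): 1.242°.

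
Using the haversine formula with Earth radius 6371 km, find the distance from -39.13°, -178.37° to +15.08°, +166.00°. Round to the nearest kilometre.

6243 km

Δλ = 166.00 − -178.37 = 344.37°; wrapped into (−180°, 180°]: -15.63°.
Δφ = 15.08 − -39.13 = 54.21°.
a = sin²(Δφ/2) + cos φ₁ · cos φ₂ · sin²(Δλ/2) = 0.221440.
c = 2·atan2(√a, √(1−a)) = 0.97988 rad → d = 6371·c ≈ 6242.84 km.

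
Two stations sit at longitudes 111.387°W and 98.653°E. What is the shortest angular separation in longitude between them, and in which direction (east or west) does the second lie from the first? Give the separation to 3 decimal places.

149.960° west

Raw difference: 98.653 − -111.387 = 210.04°.
Normalise into (−180°, 180°]: 210.04° − 360° = -149.96°.
Negative ⇒ the second point lies to the west; separation 149.960°.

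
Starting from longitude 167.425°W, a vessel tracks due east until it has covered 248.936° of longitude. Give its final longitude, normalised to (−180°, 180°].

Start at -167.425°; shift +248.936° → +81.511°.
+81.511° already lies in (−180°, 180°].

81.511°E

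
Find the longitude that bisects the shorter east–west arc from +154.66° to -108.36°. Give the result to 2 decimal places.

-156.85°

Signed shortest Δλ from +154.66° to -108.36° is +96.98°.
Midpoint longitude = +154.66° + (+96.98°)/2 = +154.66° + 48.49° = +203.15°.
Normalise into (−180°, 180°]: -156.85°.
(The naïve average (+154.66 + -108.36)/2 = 23.15° is on the wrong side of the globe.)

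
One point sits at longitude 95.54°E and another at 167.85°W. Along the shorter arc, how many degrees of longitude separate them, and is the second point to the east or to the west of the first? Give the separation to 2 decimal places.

Raw difference: -167.85 − 95.54 = -263.39°.
Normalise into (−180°, 180°]: -263.39° + 360° = 96.61°.
Positive ⇒ the second point lies to the east; separation 96.61°.

96.61° east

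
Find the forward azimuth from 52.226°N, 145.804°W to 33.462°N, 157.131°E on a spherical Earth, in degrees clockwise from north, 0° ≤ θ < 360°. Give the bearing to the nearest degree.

Δλ = 157.131 − -145.804 = 302.935°; wrapped into (−180°, 180°]: -57.065°.
θ = atan2( sin Δλ · cos φ₂ , cos φ₁ · sin φ₂ − sin φ₁ · cos φ₂ · cos Δλ )
  = atan2(-0.70018, -0.02077) = -91.699° → normalised to [0°, 360°): 268.301°.

268°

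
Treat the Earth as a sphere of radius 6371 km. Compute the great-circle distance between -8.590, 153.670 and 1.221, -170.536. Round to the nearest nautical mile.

Δλ = -170.536 − 153.670 = -324.206°; wrapped into (−180°, 180°]: 35.794°.
Δφ = 1.221 − -8.590 = 9.811°.
a = sin²(Δφ/2) + cos φ₁ · cos φ₂ · sin²(Δλ/2) = 0.100669.
c = 2·atan2(√a, √(1−a)) = 0.64573 rad → d = 6371·c ≈ 4113.94 km ≈ 2221.35 nmi.

2221 nmi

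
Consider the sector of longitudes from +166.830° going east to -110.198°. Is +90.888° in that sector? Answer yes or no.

No

Band width going east from +166.830° to -110.198°: ((-110.198 − 166.830) mod 360) = 82.972°.
Offset of +90.888° east of the west edge: ((90.888 − 166.830) mod 360) = 284.058°.
284.058° > 82.972° ⇒ outside.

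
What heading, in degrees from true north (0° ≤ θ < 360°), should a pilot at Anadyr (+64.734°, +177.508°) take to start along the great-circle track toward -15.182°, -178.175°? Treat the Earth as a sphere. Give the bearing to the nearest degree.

Δλ = -178.175 − 177.508 = -355.683°; wrapped into (−180°, 180°]: 4.317°.
θ = atan2( sin Δλ · cos φ₂ , cos φ₁ · sin φ₂ − sin φ₁ · cos φ₂ · cos Δλ )
  = atan2(0.07265, -0.98208) = 175.769° → normalised to [0°, 360°): 175.769°.

176°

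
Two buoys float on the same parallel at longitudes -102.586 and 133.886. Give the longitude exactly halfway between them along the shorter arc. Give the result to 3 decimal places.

-164.350°

Signed shortest Δλ from -102.586° to +133.886° is -123.528°.
Midpoint longitude = -102.586° + (-123.528°)/2 = -102.586° − 61.764° = -164.350°.
(The naïve average (-102.586 + +133.886)/2 = 15.65° is on the wrong side of the globe.)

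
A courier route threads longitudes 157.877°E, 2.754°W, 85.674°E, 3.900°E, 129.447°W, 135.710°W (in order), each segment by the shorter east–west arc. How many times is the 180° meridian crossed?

0

Leg 1: +157.877° → -2.754°, shortest Δλ = -160.631° (west) — does not cross 180°.
Leg 2: -2.754° → +85.674°, shortest Δλ = 88.428° (east) — does not cross 180°.
Leg 3: +85.674° → +3.900°, shortest Δλ = -81.774° (west) — does not cross 180°.
Leg 4: +3.900° → -129.447°, shortest Δλ = -133.347° (west) — does not cross 180°.
Leg 5: -129.447° → -135.710°, shortest Δλ = -6.263° (west) — does not cross 180°.
Total crossings: 0.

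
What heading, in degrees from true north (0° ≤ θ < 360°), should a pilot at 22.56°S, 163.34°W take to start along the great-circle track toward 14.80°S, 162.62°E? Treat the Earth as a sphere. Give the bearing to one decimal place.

Δλ = 162.62 − -163.34 = 325.96°; wrapped into (−180°, 180°]: -34.04°.
θ = atan2( sin Δλ · cos φ₂ , cos φ₁ · sin φ₂ − sin φ₁ · cos φ₂ · cos Δλ )
  = atan2(-0.54120, 0.07147) = -82.478° → normalised to [0°, 360°): 277.522°.

277.5°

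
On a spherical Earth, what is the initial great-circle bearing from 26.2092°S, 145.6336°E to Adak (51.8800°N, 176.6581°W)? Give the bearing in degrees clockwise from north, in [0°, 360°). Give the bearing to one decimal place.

Δλ = -176.6581 − 145.6336 = -322.2917°; wrapped into (−180°, 180°]: 37.7083°.
θ = atan2( sin Δλ · cos φ₂ , cos φ₁ · sin φ₂ − sin φ₁ · cos φ₂ · cos Δλ )
  = atan2(0.37757, 0.92153) = 22.280° → normalised to [0°, 360°): 22.280°.

22.3°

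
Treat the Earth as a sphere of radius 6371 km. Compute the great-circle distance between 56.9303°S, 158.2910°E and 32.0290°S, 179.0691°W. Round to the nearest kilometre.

3267 km

Δλ = -179.0691 − 158.2910 = -337.3601°; wrapped into (−180°, 180°]: 22.6399°.
Δφ = -32.0290 − -56.9303 = 24.9013°.
a = sin²(Δφ/2) + cos φ₁ · cos φ₂ · sin²(Δλ/2) = 0.064306.
c = 2·atan2(√a, √(1−a)) = 0.51277 rad → d = 6371·c ≈ 3266.87 km.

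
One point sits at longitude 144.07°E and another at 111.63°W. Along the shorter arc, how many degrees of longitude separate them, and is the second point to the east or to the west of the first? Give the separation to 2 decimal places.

Raw difference: -111.63 − 144.07 = -255.7°.
Normalise into (−180°, 180°]: -255.7° + 360° = 104.3°.
Positive ⇒ the second point lies to the east; separation 104.30°.

104.30° east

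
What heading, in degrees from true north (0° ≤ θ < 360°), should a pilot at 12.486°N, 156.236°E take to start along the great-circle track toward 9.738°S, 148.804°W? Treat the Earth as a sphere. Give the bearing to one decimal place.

Δλ = -148.804 − 156.236 = -305.040°; wrapped into (−180°, 180°]: 54.960°.
θ = atan2( sin Δλ · cos φ₂ , cos φ₁ · sin φ₂ − sin φ₁ · cos φ₂ · cos Δλ )
  = atan2(0.80695, -0.28749) = 109.609° → normalised to [0°, 360°): 109.609°.

109.6°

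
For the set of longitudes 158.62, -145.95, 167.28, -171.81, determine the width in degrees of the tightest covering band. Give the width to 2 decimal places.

55.43°

Sort the longitudes: -171.81°, -145.95°, +158.62°, +167.28°.
Eastward gaps between consecutive values (wrapping around): 25.86°, 304.57°, 8.66°, 20.91°.
Largest gap = 304.57° ⇒ minimal covering band is its complement: 360° − 304.57° = 55.43°.
Band runs from +158.62° eastward to -145.95°, crossing the antimeridian.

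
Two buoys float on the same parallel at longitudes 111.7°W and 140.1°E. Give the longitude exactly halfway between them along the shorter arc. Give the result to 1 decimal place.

Signed shortest Δλ from -111.7° to +140.1° is -108.2°.
Midpoint longitude = -111.7° + (-108.2°)/2 = -111.7° − 54.1° = -165.8°.
(The naïve average (-111.7 + +140.1)/2 = 14.2° is on the wrong side of the globe.)

165.8°W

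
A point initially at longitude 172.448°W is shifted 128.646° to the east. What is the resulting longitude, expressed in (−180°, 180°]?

43.802°W

Start at -172.448°; shift +128.646° → -43.802°.
-43.802° already lies in (−180°, 180°].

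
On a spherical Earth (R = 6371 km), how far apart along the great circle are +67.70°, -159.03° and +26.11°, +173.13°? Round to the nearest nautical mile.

Δλ = 173.13 − -159.03 = 332.16°; wrapped into (−180°, 180°]: -27.84°.
Δφ = 26.11 − 67.70 = -41.59°.
a = sin²(Δφ/2) + cos φ₁ · cos φ₂ · sin²(Δλ/2) = 0.145762.
c = 2·atan2(√a, √(1−a)) = 0.78346 rad → d = 6371·c ≈ 4991.42 km ≈ 2695.15 nmi.

2695 nmi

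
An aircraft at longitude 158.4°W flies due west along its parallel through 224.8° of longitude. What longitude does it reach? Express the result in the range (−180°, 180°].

Start at -158.4°; shift −224.8° → -383.2°.
-383.2° lies outside (−180°, 180°]; add 360° → -23.2°.

23.2°W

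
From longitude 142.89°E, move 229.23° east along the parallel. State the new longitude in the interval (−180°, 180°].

Start at +142.89°; shift +229.23° → +372.12°.
+372.12° lies outside (−180°, 180°]; subtract 360° → +12.12°.

12.12°E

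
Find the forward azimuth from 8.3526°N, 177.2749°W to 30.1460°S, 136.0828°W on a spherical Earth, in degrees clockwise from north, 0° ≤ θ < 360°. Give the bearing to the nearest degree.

Δλ = -136.0828 − -177.2749 = 41.1921°.
θ = atan2( sin Δλ · cos φ₂ , cos φ₁ · sin φ₂ − sin φ₁ · cos φ₂ · cos Δλ )
  = atan2(0.56951, -0.59141) = 136.080° → normalised to [0°, 360°): 136.080°.

136°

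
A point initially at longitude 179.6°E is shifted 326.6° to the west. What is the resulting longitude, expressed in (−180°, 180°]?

Start at +179.6°; shift −326.6° → -147.0°.
-147.0° already lies in (−180°, 180°].

147.0°W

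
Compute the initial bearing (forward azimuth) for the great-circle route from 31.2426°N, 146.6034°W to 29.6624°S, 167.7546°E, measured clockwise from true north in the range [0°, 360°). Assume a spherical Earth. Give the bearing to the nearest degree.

220°

Δλ = 167.7546 − -146.6034 = 314.3580°; wrapped into (−180°, 180°]: -45.6420°.
θ = atan2( sin Δλ · cos φ₂ , cos φ₁ · sin φ₂ − sin φ₁ · cos φ₂ · cos Δλ )
  = atan2(-0.62129, -0.73822) = -139.916° → normalised to [0°, 360°): 220.084°.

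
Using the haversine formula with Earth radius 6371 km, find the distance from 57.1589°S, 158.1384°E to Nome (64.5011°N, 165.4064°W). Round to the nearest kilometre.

13876 km

Δλ = -165.4064 − 158.1384 = -323.5448°; wrapped into (−180°, 180°]: 36.4552°.
Δφ = 64.5011 − -57.1589 = 121.6600°.
a = sin²(Δφ/2) + cos φ₁ · cos φ₂ · sin²(Δλ/2) = 0.785280.
c = 2·atan2(√a, √(1−a)) = 2.17798 rad → d = 6371·c ≈ 13875.94 km.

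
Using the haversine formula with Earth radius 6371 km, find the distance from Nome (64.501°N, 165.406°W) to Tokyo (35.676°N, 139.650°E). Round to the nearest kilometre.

4820 km

Δλ = 139.650 − -165.406 = 305.056°; wrapped into (−180°, 180°]: -54.944°.
Δφ = 35.676 − 64.501 = -28.825°.
a = sin²(Δφ/2) + cos φ₁ · cos φ₂ · sin²(Δλ/2) = 0.136373.
c = 2·atan2(√a, √(1−a)) = 0.75648 rad → d = 6371·c ≈ 4819.55 km.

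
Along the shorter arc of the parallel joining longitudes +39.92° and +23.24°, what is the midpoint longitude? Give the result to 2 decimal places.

Signed shortest Δλ from +39.92° to +23.24° is -16.68°.
Midpoint longitude = +39.92° + (-16.68°)/2 = +39.92° − 8.34° = +31.58°.

+31.58°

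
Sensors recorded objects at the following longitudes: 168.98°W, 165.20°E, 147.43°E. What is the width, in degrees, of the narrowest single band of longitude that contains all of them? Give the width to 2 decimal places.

43.59°

Sort the longitudes: -168.98°, +147.43°, +165.20°.
Eastward gaps between consecutive values (wrapping around): 316.41°, 17.77°, 25.82°.
Largest gap = 316.41° ⇒ minimal covering band is its complement: 360° − 316.41° = 43.59°.
Band runs from +147.43° eastward to -168.98°, crossing the antimeridian.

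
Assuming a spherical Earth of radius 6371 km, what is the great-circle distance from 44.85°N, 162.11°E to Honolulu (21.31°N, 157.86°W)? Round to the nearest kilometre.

4487 km

Δλ = -157.86 − 162.11 = -319.97°; wrapped into (−180°, 180°]: 40.03°.
Δφ = 21.31 − 44.85 = -23.54°.
a = sin²(Δφ/2) + cos φ₁ · cos φ₂ · sin²(Δλ/2) = 0.118982.
c = 2·atan2(√a, √(1−a)) = 0.70435 rad → d = 6371·c ≈ 4487.39 km.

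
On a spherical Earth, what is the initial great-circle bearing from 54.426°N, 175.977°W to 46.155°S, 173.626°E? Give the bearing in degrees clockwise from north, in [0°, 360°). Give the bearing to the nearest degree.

187°

Δλ = 173.626 − -175.977 = 349.603°; wrapped into (−180°, 180°]: -10.397°.
θ = atan2( sin Δλ · cos φ₂ , cos φ₁ · sin φ₂ − sin φ₁ · cos φ₂ · cos Δλ )
  = atan2(-0.12501, -0.97375) = -172.684° → normalised to [0°, 360°): 187.316°.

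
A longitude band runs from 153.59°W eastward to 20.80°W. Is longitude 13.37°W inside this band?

No

Band width going east from -153.59° to -20.80°: ((-20.80 − -153.59) mod 360) = 132.79°.
Offset of -13.37° east of the west edge: ((-13.37 − -153.59) mod 360) = 140.22°.
140.22° > 132.79° ⇒ outside.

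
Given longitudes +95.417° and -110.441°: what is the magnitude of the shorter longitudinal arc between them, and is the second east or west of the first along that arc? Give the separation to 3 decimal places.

154.142° east

Raw difference: -110.441 − 95.417 = -205.858°.
Normalise into (−180°, 180°]: -205.858° + 360° = 154.142°.
Positive ⇒ the second point lies to the east; separation 154.142°.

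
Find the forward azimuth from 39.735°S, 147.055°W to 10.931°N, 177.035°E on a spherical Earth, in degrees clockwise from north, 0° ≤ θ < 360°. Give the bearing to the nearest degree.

319°

Δλ = 177.035 − -147.055 = 324.090°; wrapped into (−180°, 180°]: -35.910°.
θ = atan2( sin Δλ · cos φ₂ , cos φ₁ · sin φ₂ − sin φ₁ · cos φ₂ · cos Δλ )
  = atan2(-0.57587, 0.65417) = -41.358° → normalised to [0°, 360°): 318.642°.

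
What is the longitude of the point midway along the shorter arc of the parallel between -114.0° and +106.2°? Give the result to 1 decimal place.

+176.1°

Signed shortest Δλ from -114.0° to +106.2° is -139.8°.
Midpoint longitude = -114.0° + (-139.8°)/2 = -114.0° − 69.9° = -183.9°.
Normalise into (−180°, 180°]: +176.1°.
(The naïve average (-114.0 + +106.2)/2 = -3.9° is on the wrong side of the globe.)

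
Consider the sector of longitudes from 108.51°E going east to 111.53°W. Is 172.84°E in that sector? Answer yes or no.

Yes

Band width going east from +108.51° to -111.53°: ((-111.53 − 108.51) mod 360) = 139.96°.
Offset of +172.84° east of the west edge: ((172.84 − 108.51) mod 360) = 64.33°.
64.33° ≤ 139.96° ⇒ inside.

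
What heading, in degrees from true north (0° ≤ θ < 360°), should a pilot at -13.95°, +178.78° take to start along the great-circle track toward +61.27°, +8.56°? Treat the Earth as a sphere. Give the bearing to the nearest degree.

Δλ = 8.56 − 178.78 = -170.22°.
θ = atan2( sin Δλ · cos φ₂ , cos φ₁ · sin φ₂ − sin φ₁ · cos φ₂ · cos Δλ )
  = atan2(-0.08165, 0.73684) = -6.323° → normalised to [0°, 360°): 353.677°.

354°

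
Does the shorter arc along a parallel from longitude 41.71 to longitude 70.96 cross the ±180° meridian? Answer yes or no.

No

Signed shortest Δλ = ((70.96 − 41.71 + 180) mod 360) − 180 = 29.25°.
Going east by 29.25° from +41.71° reaches +70.96° without touching 180°.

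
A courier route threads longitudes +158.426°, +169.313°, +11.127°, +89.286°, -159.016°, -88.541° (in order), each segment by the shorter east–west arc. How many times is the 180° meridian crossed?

Leg 1: +158.426° → +169.313°, shortest Δλ = 10.887° (east) — does not cross 180°.
Leg 2: +169.313° → +11.127°, shortest Δλ = -158.186° (west) — does not cross 180°.
Leg 3: +11.127° → +89.286°, shortest Δλ = 78.159° (east) — does not cross 180°.
Leg 4: +89.286° → -159.016°, shortest Δλ = 111.698° (east) — crosses 180°.
Leg 5: -159.016° → -88.541°, shortest Δλ = 70.475° (east) — does not cross 180°.
Total crossings: 1.

1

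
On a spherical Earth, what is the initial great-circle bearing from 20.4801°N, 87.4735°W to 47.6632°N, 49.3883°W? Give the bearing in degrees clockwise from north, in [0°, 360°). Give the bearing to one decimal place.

39.3°

Δλ = -49.3883 − -87.4735 = 38.0852°.
θ = atan2( sin Δλ · cos φ₂ , cos φ₁ · sin φ₂ − sin φ₁ · cos φ₂ · cos Δλ )
  = atan2(0.41543, 0.50700) = 39.330° → normalised to [0°, 360°): 39.330°.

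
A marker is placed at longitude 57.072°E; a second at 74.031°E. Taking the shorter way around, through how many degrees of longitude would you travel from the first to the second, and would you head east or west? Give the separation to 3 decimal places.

16.959° east

Raw difference: 74.031 − 57.072 = 16.959°.
Normalise into (−180°, 180°]: 16.959° stays 16.959°.
Positive ⇒ the second point lies to the east; separation 16.959°.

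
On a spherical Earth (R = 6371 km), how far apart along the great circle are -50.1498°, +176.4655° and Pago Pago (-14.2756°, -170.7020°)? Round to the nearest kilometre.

Δλ = -170.7020 − 176.4655 = -347.1675°; wrapped into (−180°, 180°]: 12.8325°.
Δφ = -14.2756 − -50.1498 = 35.8742°.
a = sin²(Δφ/2) + cos φ₁ · cos φ₂ · sin²(Δλ/2) = 0.102602.
c = 2·atan2(√a, √(1−a)) = 0.65213 rad → d = 6371·c ≈ 4154.70 km.

4155 km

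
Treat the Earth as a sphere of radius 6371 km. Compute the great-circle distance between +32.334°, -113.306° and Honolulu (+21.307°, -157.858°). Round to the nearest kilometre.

4553 km

Δλ = -157.858 − -113.306 = -44.552°.
Δφ = 21.307 − 32.334 = -11.027°.
a = sin²(Δφ/2) + cos φ₁ · cos φ₂ · sin²(Δλ/2) = 0.122345.
c = 2·atan2(√a, √(1−a)) = 0.71467 rad → d = 6371·c ≈ 4553.16 km.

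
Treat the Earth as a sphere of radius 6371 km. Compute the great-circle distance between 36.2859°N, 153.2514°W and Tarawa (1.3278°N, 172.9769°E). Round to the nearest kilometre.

5212 km

Δλ = 172.9769 − -153.2514 = 326.2283°; wrapped into (−180°, 180°]: -33.7717°.
Δφ = 1.3278 − 36.2859 = -34.9581°.
a = sin²(Δφ/2) + cos φ₁ · cos φ₂ · sin²(Δλ/2) = 0.158205.
c = 2·atan2(√a, √(1−a)) = 0.81813 rad → d = 6371·c ≈ 5212.28 km.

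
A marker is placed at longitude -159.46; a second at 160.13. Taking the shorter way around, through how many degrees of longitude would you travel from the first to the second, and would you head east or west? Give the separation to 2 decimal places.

Raw difference: 160.13 − -159.46 = 319.59°.
Normalise into (−180°, 180°]: 319.59° − 360° = -40.41°.
Negative ⇒ the second point lies to the west; separation 40.41°.

40.41° west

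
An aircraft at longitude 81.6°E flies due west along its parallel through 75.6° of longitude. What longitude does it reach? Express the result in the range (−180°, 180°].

6.0°E

Start at +81.6°; shift −75.6° → +6.0°.
+6.0° already lies in (−180°, 180°].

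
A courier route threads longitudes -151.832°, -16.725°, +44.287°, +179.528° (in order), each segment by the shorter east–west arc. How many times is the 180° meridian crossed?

Leg 1: -151.832° → -16.725°, shortest Δλ = 135.107° (east) — does not cross 180°.
Leg 2: -16.725° → +44.287°, shortest Δλ = 61.012° (east) — does not cross 180°.
Leg 3: +44.287° → +179.528°, shortest Δλ = 135.241° (east) — does not cross 180°.
Total crossings: 0.

0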